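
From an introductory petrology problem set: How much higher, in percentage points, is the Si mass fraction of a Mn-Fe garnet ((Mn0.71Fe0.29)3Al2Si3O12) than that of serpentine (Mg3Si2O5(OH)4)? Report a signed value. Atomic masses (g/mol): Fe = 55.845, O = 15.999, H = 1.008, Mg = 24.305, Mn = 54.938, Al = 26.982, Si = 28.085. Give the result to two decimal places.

First mineral: 84.255 g Si in 495.810 g formula = 16.99 wt% Si.
Second mineral: 56.170 g Si in 277.108 g formula = 20.27 wt% Si.
16.99% − 20.27% gives a difference of -3.28 percentage points.

-3.28 percentage points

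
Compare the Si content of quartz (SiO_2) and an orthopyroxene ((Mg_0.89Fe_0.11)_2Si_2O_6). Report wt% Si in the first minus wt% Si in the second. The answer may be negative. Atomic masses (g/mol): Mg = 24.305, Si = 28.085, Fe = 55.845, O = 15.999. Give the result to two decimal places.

M(SiO_2) = 60.083 g/mol, so wt% Si = 28.085/60.083 × 100 = 46.74%.
M((Mg_0.89Fe_0.11)_2Si_2O_6) = 207.713 g/mol, so wt% Si = 56.170/207.713 × 100 = 27.04%.
46.74 − 27.04 = 19.70 pp.

19.70 percentage points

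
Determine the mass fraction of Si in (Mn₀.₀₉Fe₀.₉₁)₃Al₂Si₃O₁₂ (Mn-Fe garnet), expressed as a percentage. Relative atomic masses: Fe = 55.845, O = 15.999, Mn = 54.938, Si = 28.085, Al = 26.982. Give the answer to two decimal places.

16.94 wt%

Formula mass = 0.27*54.938 + 2.73*55.845 + 2*26.982 + 3*28.085 + 12*15.999 = 497.497 g/mol, of which 84.255 g is Si.
So Si makes up 84.255/497.497 = 0.1694 of the mass, i.e. 16.94%.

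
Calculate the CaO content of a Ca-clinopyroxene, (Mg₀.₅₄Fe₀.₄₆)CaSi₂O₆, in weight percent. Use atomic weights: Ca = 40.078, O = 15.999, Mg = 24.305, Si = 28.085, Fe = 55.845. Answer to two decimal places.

Molar mass of (Mg₀.₅₄Fe₀.₄₆)CaSi₂O₆ = 0.54·24.305 + 0.46·55.845 + 1·40.078 + 2·28.085 + 6·15.999 = 231.055 g/mol.
Each formula unit contains 1 Ca, equivalent to 1/1 = 1.0000 mol CaO.
M(CaO) = 1×40.078 + 1×15.999 = 56.077 g/mol.
Mass of CaO per formula unit = 1.0000 × 56.077 = 56.077 g.
CaO wt% = 56.077 / 231.055 × 100 = 24.27%.

24.27 wt%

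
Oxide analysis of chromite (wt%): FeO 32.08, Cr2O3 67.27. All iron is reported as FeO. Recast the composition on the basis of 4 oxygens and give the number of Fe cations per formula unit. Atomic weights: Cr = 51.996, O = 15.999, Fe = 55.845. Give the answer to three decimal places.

FeO (M=71.844): mol = 0.44652; Fe = 0.44652, O = 0.44652.
Cr2O3 (M=151.989): mol = 0.44260; Cr = 0.88520, O = 1.32780.
ΣO = 1.77432; factor = 4/ΣO = 2.25438.
Fe apfu = 0.44652 × 2.25438 = 1.007.

1.007 Fe apfu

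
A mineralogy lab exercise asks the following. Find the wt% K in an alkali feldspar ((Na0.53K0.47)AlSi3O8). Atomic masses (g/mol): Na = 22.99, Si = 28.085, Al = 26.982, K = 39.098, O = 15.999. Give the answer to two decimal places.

Molar mass of (Na0.53K0.47)AlSi3O8: 0.53*22.99 + 0.47*39.098 + 1*26.982 + 3*28.085 + 8*15.999 = 269.790 g/mol.
Mass of K per formula unit: 0.47 × 39.098 = 18.376 g.
Weight fraction K = 18.376 / 269.790 = 0.0681.

6.81 weight percent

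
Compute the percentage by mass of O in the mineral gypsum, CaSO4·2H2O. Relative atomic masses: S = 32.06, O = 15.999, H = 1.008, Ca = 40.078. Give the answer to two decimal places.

M(CaSO4·2H2O) = 172.164 g/mol.
O contributes 6 × 15.999 = 95.994 g per mole.
95.994/172.164 = 0.5576 → 55.76%.

55.76 weight percent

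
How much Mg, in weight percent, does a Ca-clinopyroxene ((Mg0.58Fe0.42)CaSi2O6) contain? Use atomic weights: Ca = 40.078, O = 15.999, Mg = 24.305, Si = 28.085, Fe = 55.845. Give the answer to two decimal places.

6.13 weight percent

M((Mg0.58Fe0.42)CaSi2O6) = 229.794 g/mol.
Mg contributes 0.58 × 24.305 = 14.097 g per mole.
14.097/229.794 = 0.0613 → 6.13%.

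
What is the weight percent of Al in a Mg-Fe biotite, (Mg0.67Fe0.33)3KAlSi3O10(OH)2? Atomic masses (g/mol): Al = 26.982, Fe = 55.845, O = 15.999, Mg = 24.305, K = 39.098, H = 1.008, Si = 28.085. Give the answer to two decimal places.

6.02 wt%

Molar mass of (Mg0.67Fe0.33)3KAlSi3O10(OH)2: 2.01×24.305 + 0.99×55.845 + 1×39.098 + 1×26.982 + 3×28.085 + 12×15.999 + 2×1.008 = 448.479 g/mol.
Mass of Al per formula unit: 1 × 26.982 = 26.982 g.
Weight fraction Al = 26.982 / 448.479 = 0.0602.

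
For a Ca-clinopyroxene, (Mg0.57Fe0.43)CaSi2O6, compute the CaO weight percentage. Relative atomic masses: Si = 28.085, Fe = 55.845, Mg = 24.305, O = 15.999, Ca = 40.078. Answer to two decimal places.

24.37 wt%

Formula mass = 230.109 g/mol.
1 Ca → 1.0000 mol CaO per formula unit; M(CaO) = 56.077, so CaO mass = 56.077 g.
56.077/230.109 × 100 = 24.37 wt%.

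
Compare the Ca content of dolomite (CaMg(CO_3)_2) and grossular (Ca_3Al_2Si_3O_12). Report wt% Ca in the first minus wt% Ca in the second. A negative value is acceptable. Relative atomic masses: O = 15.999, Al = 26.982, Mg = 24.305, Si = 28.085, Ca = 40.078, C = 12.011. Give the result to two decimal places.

-4.96 percentage points

Ca in CaMg(CO_3)_2: molar mass 184.399 g/mol; 1×40.078 = 40.078 g → 21.73 wt%.
Ca in Ca_3Al_2Si_3O_12: molar mass 450.441 g/mol; 3×40.078 = 120.234 g → 26.69 wt%.
Difference = 21.73 − 26.69 = -4.96 percentage points.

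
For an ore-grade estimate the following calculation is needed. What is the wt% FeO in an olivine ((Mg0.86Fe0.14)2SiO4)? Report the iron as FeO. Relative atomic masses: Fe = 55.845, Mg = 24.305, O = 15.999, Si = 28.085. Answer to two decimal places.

13.45 wt%

M((Mg0.86Fe0.14)2SiO4) = 149.522 g/mol; M(FeO) = 71.844 g/mol.
Moles FeO per formula unit = 0.28 Fe ÷ 1 = 0.2800.
FeO fraction = (0.2800 × 71.844) / 149.522 = 20.116/149.522 = 0.1345.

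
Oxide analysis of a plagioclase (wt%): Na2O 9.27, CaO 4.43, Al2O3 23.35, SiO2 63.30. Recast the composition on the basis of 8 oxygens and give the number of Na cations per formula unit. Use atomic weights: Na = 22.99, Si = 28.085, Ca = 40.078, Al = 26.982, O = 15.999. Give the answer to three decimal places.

Na2O: 9.27/61.979 = 0.14957 mol → 0.29914 mol Na, 0.14957 mol O.
CaO: 4.43/56.077 = 0.07900 mol → 0.07900 mol Ca, 0.07900 mol O.
Al2O3: 23.35/101.961 = 0.22901 mol → 0.45802 mol Al, 0.68703 mol O.
SiO2: 63.30/60.083 = 1.05354 mol → 1.05354 mol Si, 2.10708 mol O.
Total oxygen = 3.02268 mol. Normalization factor = 8/3.02268 = 2.64666.
Na per 8 O = 0.29914 × 2.64666 = 0.792.

0.792 Na apfu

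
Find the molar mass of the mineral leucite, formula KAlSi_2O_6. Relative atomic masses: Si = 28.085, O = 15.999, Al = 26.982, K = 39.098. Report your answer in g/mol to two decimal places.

M = 1(39.098) + 1(26.982) + 2(28.085) + 6(15.999)

218.24 g/mol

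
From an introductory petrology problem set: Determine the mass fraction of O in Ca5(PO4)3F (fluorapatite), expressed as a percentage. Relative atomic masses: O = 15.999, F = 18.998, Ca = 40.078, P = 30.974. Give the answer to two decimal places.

38.07 mass %

M(Ca5(PO4)3F) = 504.298 g/mol.
O contributes 12 × 15.999 = 191.988 g per mole.
191.988/504.298 = 0.3807 → 38.07%.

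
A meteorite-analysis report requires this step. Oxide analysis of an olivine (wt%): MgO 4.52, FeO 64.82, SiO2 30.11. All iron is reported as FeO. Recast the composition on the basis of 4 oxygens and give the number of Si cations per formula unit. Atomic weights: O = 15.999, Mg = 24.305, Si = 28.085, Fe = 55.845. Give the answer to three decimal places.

0.994 Si apfu

MgO: 4.52/40.304 = 0.11215 mol → 0.11215 mol Mg, 0.11215 mol O.
FeO: 64.82/71.844 = 0.90223 mol → 0.90223 mol Fe, 0.90223 mol O.
SiO2: 30.11/60.083 = 0.50114 mol → 0.50114 mol Si, 1.00228 mol O.
Total oxygen = 2.01666 mol. Normalization factor = 4/2.01666 = 1.98348.
Si per 4 O = 0.50114 × 1.98348 = 0.994.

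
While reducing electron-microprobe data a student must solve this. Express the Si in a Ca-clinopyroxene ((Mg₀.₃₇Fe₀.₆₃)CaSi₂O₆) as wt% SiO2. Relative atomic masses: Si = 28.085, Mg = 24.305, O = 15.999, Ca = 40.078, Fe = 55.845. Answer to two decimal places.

Formula mass = 236.417 g/mol.
2 Si → 2.0000 mol SiO2 per formula unit; M(SiO2) = 60.083, so SiO2 mass = 120.166 g.
120.166/236.417 × 100 = 50.83 wt%.

50.83 wt%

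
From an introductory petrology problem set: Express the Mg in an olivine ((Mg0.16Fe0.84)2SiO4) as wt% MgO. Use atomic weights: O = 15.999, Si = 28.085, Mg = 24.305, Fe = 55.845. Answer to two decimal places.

Formula mass = 193.678 g/mol.
0.32 Mg → 0.3200 mol MgO per formula unit; M(MgO) = 40.304, so MgO mass = 12.897 g.
12.897/193.678 × 100 = 6.66 wt%.

6.66 wt%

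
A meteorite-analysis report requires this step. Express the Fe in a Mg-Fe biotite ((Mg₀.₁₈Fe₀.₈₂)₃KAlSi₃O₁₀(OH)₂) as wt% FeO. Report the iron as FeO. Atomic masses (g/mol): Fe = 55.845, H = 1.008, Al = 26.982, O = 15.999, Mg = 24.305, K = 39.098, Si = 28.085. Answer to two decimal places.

Formula mass = 494.842 g/mol.
2.46 Fe → 2.4600 mol FeO per formula unit; M(FeO) = 71.844, so FeO mass = 176.736 g.
176.736/494.842 × 100 = 35.72 wt%.

35.72 wt%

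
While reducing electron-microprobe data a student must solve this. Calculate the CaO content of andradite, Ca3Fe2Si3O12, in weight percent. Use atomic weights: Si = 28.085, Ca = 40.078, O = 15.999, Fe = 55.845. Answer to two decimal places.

Formula mass = 508.167 g/mol.
3 Ca → 3.0000 mol CaO per formula unit; M(CaO) = 56.077, so CaO mass = 168.231 g.
168.231/508.167 × 100 = 33.11 wt%.

33.11 wt%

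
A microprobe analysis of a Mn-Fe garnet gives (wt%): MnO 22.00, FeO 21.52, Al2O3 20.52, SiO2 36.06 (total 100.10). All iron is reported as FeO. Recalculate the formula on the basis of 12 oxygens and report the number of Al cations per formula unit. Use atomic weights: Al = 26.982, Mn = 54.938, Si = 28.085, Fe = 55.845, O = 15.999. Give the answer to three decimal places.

2.001 Al apfu

22.00 wt% MnO ÷ 70.937 g/mol = 0.31013 mol, giving 0.31013 Mn and 0.31013 O.
21.52 wt% FeO ÷ 71.844 g/mol = 0.29954 mol, giving 0.29954 Fe and 0.29954 O.
20.52 wt% Al2O3 ÷ 101.961 g/mol = 0.20125 mol, giving 0.40250 Al and 0.60375 O.
36.06 wt% SiO2 ÷ 60.083 g/mol = 0.60017 mol, giving 0.60017 Si and 1.20034 O.
Oxygen sums to 2.41376; scaling by 12/2.41376 = 4.97150 puts the formula on 12 O.
Al: 0.40250 × 4.97150 = 2.001 atoms per formula unit.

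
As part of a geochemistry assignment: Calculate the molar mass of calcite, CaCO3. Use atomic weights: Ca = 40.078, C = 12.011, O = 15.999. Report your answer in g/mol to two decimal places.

100.09 g/mol

M = 1×40.078 + 1×12.011 + 3×15.999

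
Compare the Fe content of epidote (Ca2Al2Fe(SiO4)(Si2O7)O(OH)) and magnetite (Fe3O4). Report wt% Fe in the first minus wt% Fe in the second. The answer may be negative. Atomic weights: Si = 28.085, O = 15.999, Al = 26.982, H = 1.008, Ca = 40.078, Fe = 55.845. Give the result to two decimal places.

M(Ca2Al2Fe(SiO4)(Si2O7)O(OH)) = 483.215 g/mol, so wt% Fe = 55.845/483.215 × 100 = 11.56%.
M(Fe3O4) = 231.531 g/mol, so wt% Fe = 167.535/231.531 × 100 = 72.36%.
11.56 − 72.36 = -60.80 pp.

-60.80 percentage points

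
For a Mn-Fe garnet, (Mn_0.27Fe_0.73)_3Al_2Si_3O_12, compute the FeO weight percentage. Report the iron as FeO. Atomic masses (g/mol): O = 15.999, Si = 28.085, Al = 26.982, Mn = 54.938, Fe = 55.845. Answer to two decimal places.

31.66 wt%

M((Mn_0.27Fe_0.73)_3Al_2Si_3O_12) = 497.007 g/mol; M(FeO) = 71.844 g/mol.
Moles FeO per formula unit = 2.19 Fe ÷ 1 = 2.1900.
FeO fraction = (2.1900 × 71.844) / 497.007 = 157.338/497.007 = 0.3166.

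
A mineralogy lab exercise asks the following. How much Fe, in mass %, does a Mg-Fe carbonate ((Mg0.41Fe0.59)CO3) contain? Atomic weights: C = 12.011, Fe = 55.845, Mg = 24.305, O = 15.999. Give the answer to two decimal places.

32.01 mass %

Formula mass = 0.41·24.305 + 0.59·55.845 + 1·12.011 + 3·15.999 = 102.922 g/mol, of which 32.949 g is Fe.
So Fe makes up 32.949/102.922 = 0.3201 of the mass, i.e. 32.01%.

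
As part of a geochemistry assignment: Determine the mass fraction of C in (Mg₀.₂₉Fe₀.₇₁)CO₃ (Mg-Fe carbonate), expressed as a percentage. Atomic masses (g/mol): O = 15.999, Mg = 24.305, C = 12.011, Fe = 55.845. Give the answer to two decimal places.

M((Mg₀.₂₉Fe₀.₇₁)CO₃) = 106.706 g/mol.
C contributes 1 × 12.011 = 12.011 g per mole.
12.011/106.706 = 0.1126 → 11.26%.

11.26 wt%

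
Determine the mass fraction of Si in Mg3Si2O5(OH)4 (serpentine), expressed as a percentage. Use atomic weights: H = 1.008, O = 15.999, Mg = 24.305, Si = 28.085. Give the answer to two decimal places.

M(Mg3Si2O5(OH)4) = 277.108 g/mol.
Si contributes 2 × 28.085 = 56.170 g per mole.
56.170/277.108 = 0.2027 → 20.27%.

20.27 weight percent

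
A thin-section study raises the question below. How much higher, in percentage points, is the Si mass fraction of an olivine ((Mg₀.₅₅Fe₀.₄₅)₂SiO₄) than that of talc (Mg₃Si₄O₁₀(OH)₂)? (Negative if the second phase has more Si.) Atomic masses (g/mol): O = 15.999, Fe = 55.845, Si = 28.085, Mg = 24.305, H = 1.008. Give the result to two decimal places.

M((Mg₀.₅₅Fe₀.₄₅)₂SiO₄) = 169.077 g/mol, so wt% Si = 28.085/169.077 × 100 = 16.61%.
M(Mg₃Si₄O₁₀(OH)₂) = 379.259 g/mol, so wt% Si = 112.340/379.259 × 100 = 29.62%.
16.61 − 29.62 = -13.01 pp.

-13.01 percentage points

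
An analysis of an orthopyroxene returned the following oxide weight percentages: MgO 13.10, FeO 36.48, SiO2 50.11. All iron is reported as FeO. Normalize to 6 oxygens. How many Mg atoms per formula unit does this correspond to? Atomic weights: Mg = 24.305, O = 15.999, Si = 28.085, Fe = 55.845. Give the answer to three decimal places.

13.10 wt% MgO ÷ 40.304 g/mol = 0.32503 mol, giving 0.32503 Mg and 0.32503 O.
36.48 wt% FeO ÷ 71.844 g/mol = 0.50777 mol, giving 0.50777 Fe and 0.50777 O.
50.11 wt% SiO2 ÷ 60.083 g/mol = 0.83401 mol, giving 0.83401 Si and 1.66802 O.
Oxygen sums to 2.50082; scaling by 6/2.50082 = 2.39921 puts the formula on 6 O.
Mg: 0.32503 × 2.39921 = 0.780 atoms per formula unit.

0.780 Mg apfu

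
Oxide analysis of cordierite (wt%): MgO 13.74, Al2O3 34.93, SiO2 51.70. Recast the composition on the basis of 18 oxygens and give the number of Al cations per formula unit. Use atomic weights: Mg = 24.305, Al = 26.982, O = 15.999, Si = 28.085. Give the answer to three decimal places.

3.992 Al apfu

13.74 wt% MgO ÷ 40.304 g/mol = 0.34091 mol, giving 0.34091 Mg and 0.34091 O.
34.93 wt% Al2O3 ÷ 101.961 g/mol = 0.34258 mol, giving 0.68516 Al and 1.02774 O.
51.70 wt% SiO2 ÷ 60.083 g/mol = 0.86048 mol, giving 0.86048 Si and 1.72096 O.
Oxygen sums to 3.08961; scaling by 18/3.08961 = 5.82598 puts the formula on 18 O.
Al: 0.68516 × 5.82598 = 3.992 atoms per formula unit.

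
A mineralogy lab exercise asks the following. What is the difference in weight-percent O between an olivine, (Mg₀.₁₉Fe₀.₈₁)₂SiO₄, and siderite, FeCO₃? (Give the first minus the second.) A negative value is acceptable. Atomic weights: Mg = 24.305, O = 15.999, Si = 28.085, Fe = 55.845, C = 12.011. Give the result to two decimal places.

O in (Mg₀.₁₉Fe₀.₈₁)₂SiO₄: molar mass 191.786 g/mol; 4×15.999 = 63.996 g → 33.37 wt%.
O in FeCO₃: molar mass 115.853 g/mol; 3×15.999 = 47.997 g → 41.43 wt%.
Difference = 33.37 − 41.43 = -8.06 percentage points.

-8.06 percentage points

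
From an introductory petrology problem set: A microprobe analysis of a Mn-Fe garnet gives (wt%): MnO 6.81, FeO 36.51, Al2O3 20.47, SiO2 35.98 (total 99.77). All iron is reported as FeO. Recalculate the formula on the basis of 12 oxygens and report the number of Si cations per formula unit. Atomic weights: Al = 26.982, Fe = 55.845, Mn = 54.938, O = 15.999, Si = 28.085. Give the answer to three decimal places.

2.989 Si apfu

6.81 wt% MnO ÷ 70.937 g/mol = 0.09600 mol, giving 0.09600 Mn and 0.09600 O.
36.51 wt% FeO ÷ 71.844 g/mol = 0.50818 mol, giving 0.50818 Fe and 0.50818 O.
20.47 wt% Al2O3 ÷ 101.961 g/mol = 0.20076 mol, giving 0.40152 Al and 0.60228 O.
35.98 wt% SiO2 ÷ 60.083 g/mol = 0.59884 mol, giving 0.59884 Si and 1.19768 O.
Oxygen sums to 2.40414; scaling by 12/2.40414 = 4.99139 puts the formula on 12 O.
Si: 0.59884 × 4.99139 = 2.989 atoms per formula unit.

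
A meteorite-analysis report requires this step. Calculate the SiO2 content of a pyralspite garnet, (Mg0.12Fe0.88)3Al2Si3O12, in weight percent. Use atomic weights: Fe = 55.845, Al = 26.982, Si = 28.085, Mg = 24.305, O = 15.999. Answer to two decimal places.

Formula mass = 486.388 g/mol.
3 Si → 3.0000 mol SiO2 per formula unit; M(SiO2) = 60.083, so SiO2 mass = 180.249 g.
180.249/486.388 × 100 = 37.06 wt%.

37.06 wt%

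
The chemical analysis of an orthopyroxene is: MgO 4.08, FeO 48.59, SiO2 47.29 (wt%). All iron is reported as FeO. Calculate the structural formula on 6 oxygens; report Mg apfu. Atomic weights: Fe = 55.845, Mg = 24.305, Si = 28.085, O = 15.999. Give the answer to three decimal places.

0.258 Mg apfu

4.08 wt% MgO ÷ 40.304 g/mol = 0.10123 mol, giving 0.10123 Mg and 0.10123 O.
48.59 wt% FeO ÷ 71.844 g/mol = 0.67633 mol, giving 0.67633 Fe and 0.67633 O.
47.29 wt% SiO2 ÷ 60.083 g/mol = 0.78708 mol, giving 0.78708 Si and 1.57416 O.
Oxygen sums to 2.35172; scaling by 6/2.35172 = 2.55132 puts the formula on 6 O.
Mg: 0.10123 × 2.55132 = 0.258 atoms per formula unit.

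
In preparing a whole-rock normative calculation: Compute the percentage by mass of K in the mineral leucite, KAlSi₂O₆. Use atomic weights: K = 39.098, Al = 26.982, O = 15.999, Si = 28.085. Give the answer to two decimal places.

17.91 mass %

M(KAlSi₂O₆) = 218.244 g/mol.
K contributes 1 × 39.098 = 39.098 g per mole.
39.098/218.244 = 0.1791 → 17.91%.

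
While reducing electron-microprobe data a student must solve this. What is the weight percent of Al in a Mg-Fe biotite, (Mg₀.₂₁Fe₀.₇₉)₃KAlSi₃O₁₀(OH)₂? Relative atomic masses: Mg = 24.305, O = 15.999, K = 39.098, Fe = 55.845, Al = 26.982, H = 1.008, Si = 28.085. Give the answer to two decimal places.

5.48 mass %

Molar mass of (Mg₀.₂₁Fe₀.₇₉)₃KAlSi₃O₁₀(OH)₂: 0.63*24.305 + 2.37*55.845 + 1*39.098 + 1*26.982 + 3*28.085 + 12*15.999 + 2*1.008 = 492.004 g/mol.
Mass of Al per formula unit: 1 × 26.982 = 26.982 g.
Weight fraction Al = 26.982 / 492.004 = 0.0548.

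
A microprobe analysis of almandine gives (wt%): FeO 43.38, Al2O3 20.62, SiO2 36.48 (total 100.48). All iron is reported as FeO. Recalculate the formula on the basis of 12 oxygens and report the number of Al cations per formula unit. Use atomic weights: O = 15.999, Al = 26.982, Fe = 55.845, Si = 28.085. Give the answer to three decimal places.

FeO: 43.38/71.844 = 0.60381 mol → 0.60381 mol Fe, 0.60381 mol O.
Al2O3: 20.62/101.961 = 0.20223 mol → 0.40446 mol Al, 0.60669 mol O.
SiO2: 36.48/60.083 = 0.60716 mol → 0.60716 mol Si, 1.21432 mol O.
Total oxygen = 2.42482 mol. Normalization factor = 12/2.42482 = 4.94882.
Al per 12 O = 0.40446 × 4.94882 = 2.002.

2.002 Al apfu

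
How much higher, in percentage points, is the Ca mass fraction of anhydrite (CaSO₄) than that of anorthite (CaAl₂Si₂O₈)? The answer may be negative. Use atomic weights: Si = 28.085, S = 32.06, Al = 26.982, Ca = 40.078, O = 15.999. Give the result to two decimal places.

First mineral: 40.078 g Ca in 136.134 g formula = 29.44 wt% Ca.
Second mineral: 40.078 g Ca in 278.204 g formula = 14.41 wt% Ca.
29.44% − 14.41% gives a difference of 15.03 percentage points.

15.03 percentage points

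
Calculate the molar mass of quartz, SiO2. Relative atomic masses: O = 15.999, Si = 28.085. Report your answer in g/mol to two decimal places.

Si: 1 × 28.085 = 28.0850
O: 2 × 15.999 = 31.9980
Summing the contributions gives the formula mass.

60.08 g/mol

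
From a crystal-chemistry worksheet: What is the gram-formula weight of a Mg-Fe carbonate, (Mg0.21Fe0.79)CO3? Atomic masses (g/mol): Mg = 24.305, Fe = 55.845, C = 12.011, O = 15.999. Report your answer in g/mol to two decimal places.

109.23 g/mol

M = 0.21·24.305 + 0.79·55.845 + 1·12.011 + 3·15.999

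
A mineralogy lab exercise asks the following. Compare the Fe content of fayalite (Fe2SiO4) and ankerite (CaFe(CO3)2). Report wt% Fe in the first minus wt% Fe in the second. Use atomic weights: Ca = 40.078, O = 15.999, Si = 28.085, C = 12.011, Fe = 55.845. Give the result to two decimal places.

28.95 percentage points

M(Fe2SiO4) = 203.771 g/mol, so wt% Fe = 111.690/203.771 × 100 = 54.81%.
M(CaFe(CO3)2) = 215.939 g/mol, so wt% Fe = 55.845/215.939 × 100 = 25.86%.
54.81 − 25.86 = 28.95 pp.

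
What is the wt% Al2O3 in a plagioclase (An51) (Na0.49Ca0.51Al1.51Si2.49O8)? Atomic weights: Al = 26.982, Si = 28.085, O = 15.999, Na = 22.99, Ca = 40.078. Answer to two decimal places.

Molar mass of Na0.49Ca0.51Al1.51Si2.49O8 = 0.49*22.99 + 0.51*40.078 + 1.51*26.982 + 2.49*28.085 + 8*15.999 = 270.371 g/mol.
Each formula unit contains 1.51 Al, equivalent to 1.51/2 = 0.7550 mol Al2O3.
M(Al2O3) = 2×26.982 + 3×15.999 = 101.961 g/mol.
Mass of Al2O3 per formula unit = 0.7550 × 101.961 = 76.981 g.
Al2O3 wt% = 76.981 / 270.371 × 100 = 28.47%.

28.47 wt%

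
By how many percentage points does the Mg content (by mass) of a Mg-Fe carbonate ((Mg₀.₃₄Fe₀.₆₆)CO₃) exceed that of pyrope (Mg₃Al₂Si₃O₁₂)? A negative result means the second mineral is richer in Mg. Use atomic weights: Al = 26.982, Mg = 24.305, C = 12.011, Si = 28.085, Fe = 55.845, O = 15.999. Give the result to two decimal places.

-10.23 percentage points

Mg in (Mg₀.₃₄Fe₀.₆₆)CO₃: molar mass 105.129 g/mol; 0.34×24.305 = 8.264 g → 7.86 wt%.
Mg in Mg₃Al₂Si₃O₁₂: molar mass 403.122 g/mol; 3×24.305 = 72.915 g → 18.09 wt%.
Difference = 7.86 − 18.09 = -10.23 percentage points.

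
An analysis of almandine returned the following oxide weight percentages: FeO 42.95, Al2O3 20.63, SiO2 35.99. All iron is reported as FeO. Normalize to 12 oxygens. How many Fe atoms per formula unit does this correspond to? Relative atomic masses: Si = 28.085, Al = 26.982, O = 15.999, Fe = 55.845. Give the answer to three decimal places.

FeO (M=71.844): mol = 0.59782; Fe = 0.59782, O = 0.59782.
Al2O3 (M=101.961): mol = 0.20233; Al = 0.40466, O = 0.60699.
SiO2 (M=60.083): mol = 0.59900; Si = 0.59900, O = 1.19800.
ΣO = 2.40281; factor = 12/ΣO = 4.99415.
Fe apfu = 0.59782 × 4.99415 = 2.986.

2.986 Fe apfu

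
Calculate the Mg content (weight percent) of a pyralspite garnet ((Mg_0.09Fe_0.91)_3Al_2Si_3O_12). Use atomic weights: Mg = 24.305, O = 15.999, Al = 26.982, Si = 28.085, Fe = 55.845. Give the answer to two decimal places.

M((Mg_0.09Fe_0.91)_3Al_2Si_3O_12) = 489.226 g/mol.
Mg contributes 0.27 × 24.305 = 6.562 g per mole.
6.562/489.226 = 0.0134 → 1.34%.

1.34 weight percent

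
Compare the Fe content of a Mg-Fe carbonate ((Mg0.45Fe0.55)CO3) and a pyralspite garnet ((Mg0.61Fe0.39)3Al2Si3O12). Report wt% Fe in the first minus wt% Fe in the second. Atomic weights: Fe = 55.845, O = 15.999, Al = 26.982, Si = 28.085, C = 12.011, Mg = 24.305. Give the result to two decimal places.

First mineral: 30.715 g Fe in 101.660 g formula = 30.21 wt% Fe.
Second mineral: 65.339 g Fe in 440.024 g formula = 14.85 wt% Fe.
30.21% − 14.85% gives a difference of 15.36 percentage points.

15.36 percentage points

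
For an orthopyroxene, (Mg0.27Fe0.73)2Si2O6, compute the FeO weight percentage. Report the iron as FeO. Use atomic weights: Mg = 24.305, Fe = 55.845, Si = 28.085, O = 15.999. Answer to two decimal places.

42.50 wt%

M((Mg0.27Fe0.73)2Si2O6) = 246.822 g/mol; M(FeO) = 71.844 g/mol.
Moles FeO per formula unit = 1.46 Fe ÷ 1 = 1.4600.
FeO fraction = (1.4600 × 71.844) / 246.822 = 104.892/246.822 = 0.4250.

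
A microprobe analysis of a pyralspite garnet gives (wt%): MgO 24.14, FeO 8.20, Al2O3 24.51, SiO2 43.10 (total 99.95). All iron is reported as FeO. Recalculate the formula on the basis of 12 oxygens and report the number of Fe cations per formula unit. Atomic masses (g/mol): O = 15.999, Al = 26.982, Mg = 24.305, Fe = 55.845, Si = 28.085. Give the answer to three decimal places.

MgO (M=40.304): mol = 0.59895; Mg = 0.59895, O = 0.59895.
FeO (M=71.844): mol = 0.11414; Fe = 0.11414, O = 0.11414.
Al2O3 (M=101.961): mol = 0.24039; Al = 0.48078, O = 0.72117.
SiO2 (M=60.083): mol = 0.71734; Si = 0.71734, O = 1.43468.
ΣO = 2.86894; factor = 12/ΣO = 4.18273.
Fe apfu = 0.11414 × 4.18273 = 0.477.

0.477 Fe apfu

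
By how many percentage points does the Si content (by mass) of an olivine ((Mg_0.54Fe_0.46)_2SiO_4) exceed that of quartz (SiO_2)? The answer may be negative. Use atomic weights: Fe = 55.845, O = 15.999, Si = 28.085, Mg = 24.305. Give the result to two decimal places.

-30.19 percentage points

First mineral: 28.085 g Si in 169.708 g formula = 16.55 wt% Si.
Second mineral: 28.085 g Si in 60.083 g formula = 46.74 wt% Si.
16.55% − 46.74% gives a difference of -30.19 percentage points.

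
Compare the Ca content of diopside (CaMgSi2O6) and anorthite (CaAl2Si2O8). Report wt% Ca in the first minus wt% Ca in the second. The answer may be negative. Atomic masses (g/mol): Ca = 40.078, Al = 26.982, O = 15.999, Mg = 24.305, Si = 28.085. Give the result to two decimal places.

Ca in CaMgSi2O6: molar mass 216.547 g/mol; 1×40.078 = 40.078 g → 18.51 wt%.
Ca in CaAl2Si2O8: molar mass 278.204 g/mol; 1×40.078 = 40.078 g → 14.41 wt%.
Difference = 18.51 − 14.41 = 4.10 percentage points.

4.10 percentage points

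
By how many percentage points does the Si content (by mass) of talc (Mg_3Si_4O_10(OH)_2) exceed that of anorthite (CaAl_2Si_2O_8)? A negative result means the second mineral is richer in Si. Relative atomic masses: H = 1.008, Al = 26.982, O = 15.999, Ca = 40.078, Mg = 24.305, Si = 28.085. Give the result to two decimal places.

M(Mg_3Si_4O_10(OH)_2) = 379.259 g/mol, so wt% Si = 112.340/379.259 × 100 = 29.62%.
M(CaAl_2Si_2O_8) = 278.204 g/mol, so wt% Si = 56.170/278.204 × 100 = 20.19%.
29.62 − 20.19 = 9.43 pp.

9.43 percentage points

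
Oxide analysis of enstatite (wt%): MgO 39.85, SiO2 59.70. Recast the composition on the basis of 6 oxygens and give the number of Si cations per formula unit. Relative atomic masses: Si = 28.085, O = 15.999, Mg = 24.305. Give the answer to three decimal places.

2.003 Si apfu

39.85 wt% MgO ÷ 40.304 g/mol = 0.98874 mol, giving 0.98874 Mg and 0.98874 O.
59.70 wt% SiO2 ÷ 60.083 g/mol = 0.99363 mol, giving 0.99363 Si and 1.98726 O.
Oxygen sums to 2.97600; scaling by 6/2.97600 = 2.01613 puts the formula on 6 O.
Si: 0.99363 × 2.01613 = 2.003 atoms per formula unit.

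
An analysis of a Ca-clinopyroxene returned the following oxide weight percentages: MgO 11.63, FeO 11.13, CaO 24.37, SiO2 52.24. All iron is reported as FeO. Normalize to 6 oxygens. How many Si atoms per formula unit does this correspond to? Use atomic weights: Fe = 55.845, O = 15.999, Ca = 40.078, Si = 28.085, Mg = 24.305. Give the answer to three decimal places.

1.993 Si apfu

MgO: 11.63/40.304 = 0.28856 mol → 0.28856 mol Mg, 0.28856 mol O.
FeO: 11.13/71.844 = 0.15492 mol → 0.15492 mol Fe, 0.15492 mol O.
CaO: 24.37/56.077 = 0.43458 mol → 0.43458 mol Ca, 0.43458 mol O.
SiO2: 52.24/60.083 = 0.86946 mol → 0.86946 mol Si, 1.73892 mol O.
Total oxygen = 2.61698 mol. Normalization factor = 6/2.61698 = 2.29272.
Si per 6 O = 0.86946 × 2.29272 = 1.993.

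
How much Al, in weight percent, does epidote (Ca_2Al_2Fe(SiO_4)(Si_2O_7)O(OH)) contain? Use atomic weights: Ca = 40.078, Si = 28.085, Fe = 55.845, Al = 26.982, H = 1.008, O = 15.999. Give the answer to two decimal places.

Formula mass = 2×40.078 + 2×26.982 + 1×55.845 + 3×28.085 + 13×15.999 + 1×1.008 = 483.215 g/mol, of which 53.964 g is Al.
So Al makes up 53.964/483.215 = 0.1117 of the mass, i.e. 11.17%.

11.17 weight percent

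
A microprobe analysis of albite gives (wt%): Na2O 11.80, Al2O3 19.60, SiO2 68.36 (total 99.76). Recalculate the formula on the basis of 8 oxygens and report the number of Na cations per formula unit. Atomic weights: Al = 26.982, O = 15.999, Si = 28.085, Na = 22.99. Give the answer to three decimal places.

1.001 Na apfu

Na2O (M=61.979): mol = 0.19039; Na = 0.38078, O = 0.19039.
Al2O3 (M=101.961): mol = 0.19223; Al = 0.38446, O = 0.57669.
SiO2 (M=60.083): mol = 1.13776; Si = 1.13776, O = 2.27552.
ΣO = 3.04260; factor = 8/ΣO = 2.62933.
Na apfu = 0.38078 × 2.62933 = 1.001.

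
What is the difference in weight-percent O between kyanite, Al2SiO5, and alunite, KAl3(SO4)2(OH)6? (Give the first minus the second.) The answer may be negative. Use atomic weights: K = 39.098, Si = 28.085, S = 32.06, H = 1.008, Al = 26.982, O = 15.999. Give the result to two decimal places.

-4.71 percentage points

First mineral: 79.995 g O in 162.044 g formula = 49.37 wt% O.
Second mineral: 223.986 g O in 414.198 g formula = 54.08 wt% O.
49.37% − 54.08% gives a difference of -4.71 percentage points.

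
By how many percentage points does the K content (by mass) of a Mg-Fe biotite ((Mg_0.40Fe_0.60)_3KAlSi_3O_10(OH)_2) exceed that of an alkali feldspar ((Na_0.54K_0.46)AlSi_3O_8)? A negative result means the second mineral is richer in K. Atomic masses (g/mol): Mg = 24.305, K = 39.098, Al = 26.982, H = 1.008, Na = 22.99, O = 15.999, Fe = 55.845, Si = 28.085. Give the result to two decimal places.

1.58 percentage points

K in (Mg_0.40Fe_0.60)_3KAlSi_3O_10(OH)_2: molar mass 474.026 g/mol; 1×39.098 = 39.098 g → 8.25 wt%.
K in (Na_0.54K_0.46)AlSi_3O_8: molar mass 269.629 g/mol; 0.46×39.098 = 17.985 g → 6.67 wt%.
Difference = 8.25 − 6.67 = 1.58 percentage points.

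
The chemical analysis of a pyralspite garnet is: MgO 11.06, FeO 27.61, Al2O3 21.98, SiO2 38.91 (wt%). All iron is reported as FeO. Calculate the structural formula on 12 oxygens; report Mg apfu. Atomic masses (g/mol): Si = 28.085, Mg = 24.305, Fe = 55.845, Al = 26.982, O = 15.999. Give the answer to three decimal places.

1.266 Mg apfu

MgO (M=40.304): mol = 0.27441; Mg = 0.27441, O = 0.27441.
FeO (M=71.844): mol = 0.38430; Fe = 0.38430, O = 0.38430.
Al2O3 (M=101.961): mol = 0.21557; Al = 0.43114, O = 0.64671.
SiO2 (M=60.083): mol = 0.64760; Si = 0.64760, O = 1.29520.
ΣO = 2.60062; factor = 12/ΣO = 4.61428.
Mg apfu = 0.27441 × 4.61428 = 1.266.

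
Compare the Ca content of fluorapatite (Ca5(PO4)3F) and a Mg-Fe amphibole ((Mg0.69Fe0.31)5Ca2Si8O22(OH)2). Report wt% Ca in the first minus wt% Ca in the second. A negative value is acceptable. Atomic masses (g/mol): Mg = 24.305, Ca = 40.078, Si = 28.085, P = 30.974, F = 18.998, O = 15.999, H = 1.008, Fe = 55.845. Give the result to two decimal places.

M(Ca5(PO4)3F) = 504.298 g/mol, so wt% Ca = 200.390/504.298 × 100 = 39.74%.
M((Mg0.69Fe0.31)5Ca2Si8O22(OH)2) = 861.240 g/mol, so wt% Ca = 80.156/861.240 × 100 = 9.31%.
39.74 − 9.31 = 30.43 pp.

30.43 percentage points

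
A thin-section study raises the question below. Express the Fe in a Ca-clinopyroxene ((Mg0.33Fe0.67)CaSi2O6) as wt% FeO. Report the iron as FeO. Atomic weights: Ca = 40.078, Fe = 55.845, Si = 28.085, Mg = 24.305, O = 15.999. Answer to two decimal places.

Formula mass = 237.679 g/mol.
0.67 Fe → 0.6700 mol FeO per formula unit; M(FeO) = 71.844, so FeO mass = 48.135 g.
48.135/237.679 × 100 = 20.25 wt%.

20.25 wt%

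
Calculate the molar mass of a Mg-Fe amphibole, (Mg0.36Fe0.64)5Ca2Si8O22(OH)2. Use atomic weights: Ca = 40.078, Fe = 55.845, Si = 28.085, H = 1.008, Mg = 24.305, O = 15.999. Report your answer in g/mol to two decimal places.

913.28 g/mol

The formula mass is the sum 1.80*24.305 + 3.20*55.845 + 2*40.078 + 8*28.085 + 24*15.999 + 2*1.008.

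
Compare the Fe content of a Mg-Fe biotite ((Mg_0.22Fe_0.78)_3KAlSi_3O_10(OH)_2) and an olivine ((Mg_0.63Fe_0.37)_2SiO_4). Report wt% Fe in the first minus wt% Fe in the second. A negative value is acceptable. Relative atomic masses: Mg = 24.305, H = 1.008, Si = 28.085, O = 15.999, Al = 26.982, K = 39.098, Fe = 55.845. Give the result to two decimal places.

Fe in (Mg_0.22Fe_0.78)_3KAlSi_3O_10(OH)_2: molar mass 491.058 g/mol; 2.34×55.845 = 130.677 g → 26.61 wt%.
Fe in (Mg_0.63Fe_0.37)_2SiO_4: molar mass 164.031 g/mol; 0.74×55.845 = 41.325 g → 25.19 wt%.
Difference = 26.61 − 25.19 = 1.42 percentage points.

1.42 percentage points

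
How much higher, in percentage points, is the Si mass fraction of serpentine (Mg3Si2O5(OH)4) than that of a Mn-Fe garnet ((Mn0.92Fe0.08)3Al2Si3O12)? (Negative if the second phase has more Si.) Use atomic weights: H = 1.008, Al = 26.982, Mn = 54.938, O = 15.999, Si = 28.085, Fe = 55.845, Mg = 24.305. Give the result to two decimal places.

3.26 percentage points

M(Mg3Si2O5(OH)4) = 277.108 g/mol, so wt% Si = 56.170/277.108 × 100 = 20.27%.
M((Mn0.92Fe0.08)3Al2Si3O12) = 495.239 g/mol, so wt% Si = 84.255/495.239 × 100 = 17.01%.
20.27 − 17.01 = 3.26 pp.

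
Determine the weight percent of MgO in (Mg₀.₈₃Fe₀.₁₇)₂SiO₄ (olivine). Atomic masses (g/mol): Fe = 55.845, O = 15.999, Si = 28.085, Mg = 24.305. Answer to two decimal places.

Molar mass of (Mg₀.₈₃Fe₀.₁₇)₂SiO₄ = 1.66*24.305 + 0.34*55.845 + 1*28.085 + 4*15.999 = 151.415 g/mol.
Each formula unit contains 1.66 Mg, equivalent to 1.66/1 = 1.6600 mol MgO.
M(MgO) = 1×24.305 + 1×15.999 = 40.304 g/mol.
Mass of MgO per formula unit = 1.6600 × 40.304 = 66.905 g.
MgO wt% = 66.905 / 151.415 × 100 = 44.19%.

44.19 wt%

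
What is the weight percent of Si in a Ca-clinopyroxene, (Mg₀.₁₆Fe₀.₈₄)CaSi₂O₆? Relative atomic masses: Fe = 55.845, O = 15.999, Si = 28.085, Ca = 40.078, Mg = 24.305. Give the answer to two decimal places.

M((Mg₀.₁₆Fe₀.₈₄)CaSi₂O₆) = 243.041 g/mol.
Si contributes 2 × 28.085 = 56.170 g per mole.
56.170/243.041 = 0.2311 → 23.11%.

23.11 mass %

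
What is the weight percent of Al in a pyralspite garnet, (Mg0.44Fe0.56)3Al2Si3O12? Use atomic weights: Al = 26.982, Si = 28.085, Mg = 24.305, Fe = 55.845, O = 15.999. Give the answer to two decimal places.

M((Mg0.44Fe0.56)3Al2Si3O12) = 456.109 g/mol.
Al contributes 2 × 26.982 = 53.964 g per mole.
53.964/456.109 = 0.1183 → 11.83%.

11.83 wt%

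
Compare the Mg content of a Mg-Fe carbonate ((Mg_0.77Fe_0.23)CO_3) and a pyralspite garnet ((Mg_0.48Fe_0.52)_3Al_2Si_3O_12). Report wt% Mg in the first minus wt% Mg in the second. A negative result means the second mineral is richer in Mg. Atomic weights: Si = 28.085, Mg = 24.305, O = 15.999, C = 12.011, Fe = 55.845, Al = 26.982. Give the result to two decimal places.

First mineral: 18.715 g Mg in 91.567 g formula = 20.44 wt% Mg.
Second mineral: 34.999 g Mg in 452.324 g formula = 7.74 wt% Mg.
20.44% − 7.74% gives a difference of 12.70 percentage points.

12.70 percentage points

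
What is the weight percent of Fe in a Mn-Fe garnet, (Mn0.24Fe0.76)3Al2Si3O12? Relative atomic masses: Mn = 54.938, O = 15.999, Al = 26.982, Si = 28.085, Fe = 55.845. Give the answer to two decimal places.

25.61 wt%

Formula mass = 0.72·54.938 + 2.28·55.845 + 2·26.982 + 3·28.085 + 12·15.999 = 497.089 g/mol, of which 127.327 g is Fe.
So Fe makes up 127.327/497.089 = 0.2561 of the mass, i.e. 25.61%.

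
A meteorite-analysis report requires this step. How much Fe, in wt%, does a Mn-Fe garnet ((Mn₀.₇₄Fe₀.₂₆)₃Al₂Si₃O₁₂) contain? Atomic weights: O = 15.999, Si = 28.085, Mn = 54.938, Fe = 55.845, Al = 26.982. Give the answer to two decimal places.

8.79 wt%

Molar mass of (Mn₀.₇₄Fe₀.₂₆)₃Al₂Si₃O₁₂: 2.22·54.938 + 0.78·55.845 + 2·26.982 + 3·28.085 + 12·15.999 = 495.728 g/mol.
Mass of Fe per formula unit: 0.78 × 55.845 = 43.559 g.
Weight fraction Fe = 43.559 / 495.728 = 0.0879.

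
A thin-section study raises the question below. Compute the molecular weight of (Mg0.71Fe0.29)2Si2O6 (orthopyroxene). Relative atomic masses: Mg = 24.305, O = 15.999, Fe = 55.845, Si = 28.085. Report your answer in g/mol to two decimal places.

Mg: 1.42 × 24.305 = 34.5131
Fe: 0.58 × 55.845 = 32.3901
Si: 2 × 28.085 = 56.1700
O: 6 × 15.999 = 95.9940
Summing the contributions gives the formula mass.

219.07 g/mol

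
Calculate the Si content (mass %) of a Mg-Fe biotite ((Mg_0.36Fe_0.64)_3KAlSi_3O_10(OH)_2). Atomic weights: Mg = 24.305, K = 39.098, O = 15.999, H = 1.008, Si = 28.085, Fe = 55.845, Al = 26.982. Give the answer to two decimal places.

17.63 mass %

Formula mass = 1.08·24.305 + 1.92·55.845 + 1·39.098 + 1·26.982 + 3·28.085 + 12·15.999 + 2·1.008 = 477.811 g/mol, of which 84.255 g is Si.
So Si makes up 84.255/477.811 = 0.1763 of the mass, i.e. 17.63%.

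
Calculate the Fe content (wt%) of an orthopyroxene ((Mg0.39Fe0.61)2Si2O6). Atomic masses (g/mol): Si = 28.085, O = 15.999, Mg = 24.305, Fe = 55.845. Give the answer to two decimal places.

M((Mg0.39Fe0.61)2Si2O6) = 239.253 g/mol.
Fe contributes 1.22 × 55.845 = 68.131 g per mole.
68.131/239.253 = 0.2848 → 28.48%.

28.48 wt%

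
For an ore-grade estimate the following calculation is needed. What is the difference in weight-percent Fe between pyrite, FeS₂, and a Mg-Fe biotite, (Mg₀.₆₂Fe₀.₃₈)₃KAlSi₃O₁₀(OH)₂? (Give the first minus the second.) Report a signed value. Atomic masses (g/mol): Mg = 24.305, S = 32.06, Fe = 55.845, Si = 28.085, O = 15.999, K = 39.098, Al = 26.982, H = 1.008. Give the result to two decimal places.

32.50 percentage points

Fe in FeS₂: molar mass 119.965 g/mol; 1×55.845 = 55.845 g → 46.55 wt%.
Fe in (Mg₀.₆₂Fe₀.₃₈)₃KAlSi₃O₁₀(OH)₂: molar mass 453.210 g/mol; 1.14×55.845 = 63.663 g → 14.05 wt%.
Difference = 46.55 − 14.05 = 32.50 percentage points.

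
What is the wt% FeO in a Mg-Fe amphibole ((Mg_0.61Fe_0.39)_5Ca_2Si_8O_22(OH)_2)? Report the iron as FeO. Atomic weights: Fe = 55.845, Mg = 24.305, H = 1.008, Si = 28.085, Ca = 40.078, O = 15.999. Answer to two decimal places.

Formula mass = 873.856 g/mol.
1.95 Fe → 1.9500 mol FeO per formula unit; M(FeO) = 71.844, so FeO mass = 140.096 g.
140.096/873.856 × 100 = 16.03 wt%.

16.03 wt%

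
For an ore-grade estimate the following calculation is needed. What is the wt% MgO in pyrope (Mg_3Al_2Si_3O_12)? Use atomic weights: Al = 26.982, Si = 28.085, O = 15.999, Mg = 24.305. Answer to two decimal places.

29.99 wt%

Molar mass of Mg_3Al_2Si_3O_12 = 3·24.305 + 2·26.982 + 3·28.085 + 12·15.999 = 403.122 g/mol.
Each formula unit contains 3 Mg, equivalent to 3/1 = 3.0000 mol MgO.
M(MgO) = 1×24.305 + 1×15.999 = 40.304 g/mol.
Mass of MgO per formula unit = 3.0000 × 40.304 = 120.912 g.
MgO wt% = 120.912 / 403.122 × 100 = 29.99%.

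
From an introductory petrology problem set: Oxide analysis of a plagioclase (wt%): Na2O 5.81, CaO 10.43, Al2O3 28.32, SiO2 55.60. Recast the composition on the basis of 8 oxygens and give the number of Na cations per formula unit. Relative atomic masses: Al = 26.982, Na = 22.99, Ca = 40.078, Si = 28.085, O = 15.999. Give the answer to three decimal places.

5.81 wt% Na2O ÷ 61.979 g/mol = 0.09374 mol, giving 0.18748 Na and 0.09374 O.
10.43 wt% CaO ÷ 56.077 g/mol = 0.18599 mol, giving 0.18599 Ca and 0.18599 O.
28.32 wt% Al2O3 ÷ 101.961 g/mol = 0.27775 mol, giving 0.55550 Al and 0.83325 O.
55.60 wt% SiO2 ÷ 60.083 g/mol = 0.92539 mol, giving 0.92539 Si and 1.85078 O.
Oxygen sums to 2.96376; scaling by 8/2.96376 = 2.69927 puts the formula on 8 O.
Na: 0.18748 × 2.69927 = 0.506 atoms per formula unit.

0.506 Na apfu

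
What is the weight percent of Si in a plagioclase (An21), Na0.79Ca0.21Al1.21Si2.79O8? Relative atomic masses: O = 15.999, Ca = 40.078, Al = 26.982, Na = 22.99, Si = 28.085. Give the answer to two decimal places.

29.50 mass %

M(Na0.79Ca0.21Al1.21Si2.79O8) = 265.576 g/mol.
Si contributes 2.79 × 28.085 = 78.357 g per mole.
78.357/265.576 = 0.2950 → 29.50%.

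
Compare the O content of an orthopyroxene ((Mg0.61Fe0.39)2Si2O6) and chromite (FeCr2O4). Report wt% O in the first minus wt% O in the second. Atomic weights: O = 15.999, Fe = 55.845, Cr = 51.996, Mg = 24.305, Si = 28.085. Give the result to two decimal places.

14.00 percentage points

M((Mg0.61Fe0.39)2Si2O6) = 225.375 g/mol, so wt% O = 95.994/225.375 × 100 = 42.59%.
M(FeCr2O4) = 223.833 g/mol, so wt% O = 63.996/223.833 × 100 = 28.59%.
42.59 − 28.59 = 14.00 pp.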